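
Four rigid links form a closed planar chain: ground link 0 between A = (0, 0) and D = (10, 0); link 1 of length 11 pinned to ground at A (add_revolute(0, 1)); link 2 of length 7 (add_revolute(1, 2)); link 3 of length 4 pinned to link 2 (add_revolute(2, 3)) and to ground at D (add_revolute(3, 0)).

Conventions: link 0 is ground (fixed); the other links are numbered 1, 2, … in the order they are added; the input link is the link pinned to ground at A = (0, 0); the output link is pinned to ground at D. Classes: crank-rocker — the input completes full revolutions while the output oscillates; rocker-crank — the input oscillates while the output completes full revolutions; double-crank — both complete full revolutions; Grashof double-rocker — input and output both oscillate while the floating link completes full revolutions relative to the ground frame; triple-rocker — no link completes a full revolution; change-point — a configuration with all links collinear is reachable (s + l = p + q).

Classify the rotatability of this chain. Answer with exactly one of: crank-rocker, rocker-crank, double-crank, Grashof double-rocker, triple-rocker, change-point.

lengths: ground=10, input=11, coupler=7, output=4
sorted: s=4 (shortest), l=11 (longest), p+q=17
s + l = 15 vs p + q = 17
s + l < p + q (Grashof) with shortest = output link → rocker-crank

rocker-crank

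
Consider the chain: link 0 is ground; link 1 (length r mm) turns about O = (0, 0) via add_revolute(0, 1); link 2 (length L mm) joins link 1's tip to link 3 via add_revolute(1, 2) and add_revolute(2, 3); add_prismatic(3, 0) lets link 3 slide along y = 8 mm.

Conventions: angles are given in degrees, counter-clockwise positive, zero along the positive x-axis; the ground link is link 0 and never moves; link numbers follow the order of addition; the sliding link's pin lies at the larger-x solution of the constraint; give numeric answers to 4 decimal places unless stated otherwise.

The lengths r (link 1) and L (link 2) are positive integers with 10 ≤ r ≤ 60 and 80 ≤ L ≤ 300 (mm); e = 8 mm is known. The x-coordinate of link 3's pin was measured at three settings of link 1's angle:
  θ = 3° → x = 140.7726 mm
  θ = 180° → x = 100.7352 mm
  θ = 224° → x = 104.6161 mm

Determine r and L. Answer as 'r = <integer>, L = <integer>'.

constraint per measurement: (x − r cos θ)² + (r sin θ − e)² = L²
subtracting the θ₁ and θ₂ equations cancels the r² and L² terms:
r = (x₁² − x₂²) / (2[(x₁cos θ₁ + e sin θ₁) − (x₂cos θ₂ + e sin θ₂)]) = 20.0000 → r = 20
L² = (x₁ − r cos θ₁)² + (r sin θ₁ − e)² = 14640.9904 → L = 121.0000 → L = 121
check at θ₃=224°: x = 104.6161 (printed 104.6161) ✓

r = 20, L = 121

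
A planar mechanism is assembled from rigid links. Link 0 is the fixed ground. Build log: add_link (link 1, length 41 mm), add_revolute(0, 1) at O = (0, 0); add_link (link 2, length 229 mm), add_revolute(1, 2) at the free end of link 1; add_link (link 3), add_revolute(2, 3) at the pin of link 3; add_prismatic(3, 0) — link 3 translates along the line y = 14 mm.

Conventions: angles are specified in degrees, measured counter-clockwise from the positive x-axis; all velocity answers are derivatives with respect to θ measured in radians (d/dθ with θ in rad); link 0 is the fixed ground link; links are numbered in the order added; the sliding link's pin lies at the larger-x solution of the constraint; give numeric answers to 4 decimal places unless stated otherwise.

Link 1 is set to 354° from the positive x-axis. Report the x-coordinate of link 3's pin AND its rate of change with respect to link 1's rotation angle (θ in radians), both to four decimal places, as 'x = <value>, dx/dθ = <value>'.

geometry: r = 41 mm, L = 229 mm, e = 14 mm
crank pin P = (r cos θ, r sin θ) = (40.775398, -4.285667)
h = r sin θ − e = -4.285667 − 14 = -18.285667
x = r cos θ + √(L² − h²) = 40.775398 + 228.268777 = 269.044174
dx/dθ = −r sin θ − h·r cos θ/√(L² − h²) (θ in radians; h = -18.285667) = 7.552015

x = 269.0442, dx/dθ = 7.5520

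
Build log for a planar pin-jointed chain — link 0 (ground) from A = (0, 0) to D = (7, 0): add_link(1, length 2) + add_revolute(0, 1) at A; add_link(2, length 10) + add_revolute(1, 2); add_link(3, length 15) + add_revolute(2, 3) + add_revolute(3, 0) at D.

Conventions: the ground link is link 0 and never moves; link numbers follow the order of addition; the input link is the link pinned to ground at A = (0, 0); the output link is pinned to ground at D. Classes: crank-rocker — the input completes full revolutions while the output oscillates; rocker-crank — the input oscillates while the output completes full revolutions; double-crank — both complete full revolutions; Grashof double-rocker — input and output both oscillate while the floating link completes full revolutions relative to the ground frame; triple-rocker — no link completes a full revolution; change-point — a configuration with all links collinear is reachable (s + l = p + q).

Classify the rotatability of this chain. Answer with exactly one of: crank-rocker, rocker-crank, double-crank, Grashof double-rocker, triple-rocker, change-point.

lengths: ground=7, input=2, coupler=10, output=15
sorted: s=2 (shortest), l=15 (longest), p+q=17
s + l = 17 vs p + q = 17
s + l = p + q → change-point (collinear configuration reachable)

change-point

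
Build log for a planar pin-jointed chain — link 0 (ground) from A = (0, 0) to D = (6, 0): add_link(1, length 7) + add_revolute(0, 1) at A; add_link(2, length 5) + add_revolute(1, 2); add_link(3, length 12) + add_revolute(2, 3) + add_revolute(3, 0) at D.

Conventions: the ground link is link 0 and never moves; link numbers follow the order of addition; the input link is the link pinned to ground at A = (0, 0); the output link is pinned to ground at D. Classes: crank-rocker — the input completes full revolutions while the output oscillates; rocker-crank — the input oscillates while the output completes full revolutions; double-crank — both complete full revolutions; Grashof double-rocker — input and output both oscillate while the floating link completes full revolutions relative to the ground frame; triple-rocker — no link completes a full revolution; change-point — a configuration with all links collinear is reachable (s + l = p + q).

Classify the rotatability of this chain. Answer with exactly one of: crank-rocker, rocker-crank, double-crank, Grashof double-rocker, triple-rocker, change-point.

lengths: ground=6, input=7, coupler=5, output=12
sorted: s=5 (shortest), l=12 (longest), p+q=13
s + l = 17 vs p + q = 13
s + l > p + q → non-Grashof → no link fully rotates → triple-rocker

triple-rocker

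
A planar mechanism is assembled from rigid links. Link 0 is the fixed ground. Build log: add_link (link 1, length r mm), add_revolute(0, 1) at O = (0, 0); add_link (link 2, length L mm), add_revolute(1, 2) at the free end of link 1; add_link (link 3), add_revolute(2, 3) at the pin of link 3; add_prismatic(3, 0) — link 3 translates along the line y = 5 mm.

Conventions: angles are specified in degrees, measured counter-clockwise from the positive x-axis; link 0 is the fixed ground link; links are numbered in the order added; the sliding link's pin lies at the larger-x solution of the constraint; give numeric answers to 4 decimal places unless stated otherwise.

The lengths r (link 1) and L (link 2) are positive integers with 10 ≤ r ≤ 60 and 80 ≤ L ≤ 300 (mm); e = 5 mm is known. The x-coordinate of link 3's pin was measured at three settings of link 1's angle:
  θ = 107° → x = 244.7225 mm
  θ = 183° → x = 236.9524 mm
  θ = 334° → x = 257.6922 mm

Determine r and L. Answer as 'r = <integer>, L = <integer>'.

constraint per measurement: (x − r cos θ)² + (r sin θ − e)² = L²
subtracting the θ₁ and θ₂ equations cancels the r² and L² terms:
r = (x₁² − x₂²) / (2[(x₁cos θ₁ + e sin θ₁) − (x₂cos θ₂ + e sin θ₂)]) = 11.0000 → r = 11
L² = (x₁ − r cos θ₁)² + (r sin θ₁ − e)² = 61504.0070 → L = 248.0000 → L = 248
check at θ₃=334°: x = 257.6922 (printed 257.6922) ✓

r = 11, L = 248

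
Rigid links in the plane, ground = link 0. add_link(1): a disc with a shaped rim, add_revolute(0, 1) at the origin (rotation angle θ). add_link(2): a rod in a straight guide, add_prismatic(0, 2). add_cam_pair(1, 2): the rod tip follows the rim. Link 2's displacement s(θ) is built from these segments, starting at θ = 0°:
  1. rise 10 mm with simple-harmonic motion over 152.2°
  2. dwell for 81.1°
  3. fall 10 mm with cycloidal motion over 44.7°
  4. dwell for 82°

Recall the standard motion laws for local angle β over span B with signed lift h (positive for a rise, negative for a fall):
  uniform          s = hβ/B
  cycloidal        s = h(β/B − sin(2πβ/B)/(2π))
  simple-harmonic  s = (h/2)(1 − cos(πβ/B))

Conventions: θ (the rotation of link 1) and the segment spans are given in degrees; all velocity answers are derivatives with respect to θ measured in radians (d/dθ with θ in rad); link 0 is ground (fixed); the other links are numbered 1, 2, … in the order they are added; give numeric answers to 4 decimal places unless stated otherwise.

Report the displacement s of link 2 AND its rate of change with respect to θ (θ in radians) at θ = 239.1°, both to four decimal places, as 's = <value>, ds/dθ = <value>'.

segment 1 (0° to 152.2°, simple-harmonic, h = 10) is passed completely: s = 0.0000 + (10) = 10.0000
segment 2 (152.2° to 233.3°, dwell): s unchanged at 10.0000
θ = 239.1° falls in segment 3 (233.3° to 278°, cycloidal, h = -10): β = 239.1 − 233.3 = 5.8°, B = 44.7°; Δs = -10·(0.1298 − sin(2π·0.1298)/(2π)) = -0.1390; s = 10.0000 − 0.1390 = 9.8610
velocity in seg [233.3°–278°] (cycloidal), θ in radians: β = 5.8° = 0.1012 rad, B = 44.7° = 0.7802 rad; ds/dθ = (h/B)(1 − cos(2πβ/B)) = ((-10)/0.7802)(1 − cos(2π·0.1298)) = -4.028990 mm/rad

s = 9.8610, ds/dθ = -4.0290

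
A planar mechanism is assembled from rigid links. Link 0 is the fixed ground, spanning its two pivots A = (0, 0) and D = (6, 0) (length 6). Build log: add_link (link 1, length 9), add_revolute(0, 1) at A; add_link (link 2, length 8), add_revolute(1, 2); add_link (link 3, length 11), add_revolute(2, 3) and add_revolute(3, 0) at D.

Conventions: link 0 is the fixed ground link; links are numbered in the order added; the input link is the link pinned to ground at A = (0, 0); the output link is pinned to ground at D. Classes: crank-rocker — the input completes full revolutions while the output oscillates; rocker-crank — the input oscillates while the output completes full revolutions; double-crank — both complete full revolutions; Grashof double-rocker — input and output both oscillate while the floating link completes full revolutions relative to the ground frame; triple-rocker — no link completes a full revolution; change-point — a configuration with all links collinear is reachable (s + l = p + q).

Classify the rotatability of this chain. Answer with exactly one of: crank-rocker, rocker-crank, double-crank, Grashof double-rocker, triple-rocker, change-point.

lengths: ground=6, input=9, coupler=8, output=11
sorted: s=6 (shortest), l=11 (longest), p+q=17
s + l = 17 vs p + q = 17
s + l = p + q → change-point (collinear configuration reachable)

change-point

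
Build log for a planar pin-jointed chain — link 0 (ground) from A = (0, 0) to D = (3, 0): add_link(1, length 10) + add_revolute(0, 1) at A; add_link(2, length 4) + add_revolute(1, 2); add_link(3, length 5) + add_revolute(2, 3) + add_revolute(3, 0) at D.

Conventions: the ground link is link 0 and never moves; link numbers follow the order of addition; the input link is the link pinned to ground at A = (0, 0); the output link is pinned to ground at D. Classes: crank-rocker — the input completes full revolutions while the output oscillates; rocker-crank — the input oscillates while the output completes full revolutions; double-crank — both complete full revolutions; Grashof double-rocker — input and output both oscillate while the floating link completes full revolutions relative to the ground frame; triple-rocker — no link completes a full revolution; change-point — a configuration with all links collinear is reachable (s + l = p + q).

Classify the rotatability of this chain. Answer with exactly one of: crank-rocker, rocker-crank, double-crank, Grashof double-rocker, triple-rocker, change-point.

lengths: ground=3, input=10, coupler=4, output=5
sorted: s=3 (shortest), l=10 (longest), p+q=9
s + l = 13 vs p + q = 9
s + l > p + q → non-Grashof → no link fully rotates → triple-rocker

triple-rocker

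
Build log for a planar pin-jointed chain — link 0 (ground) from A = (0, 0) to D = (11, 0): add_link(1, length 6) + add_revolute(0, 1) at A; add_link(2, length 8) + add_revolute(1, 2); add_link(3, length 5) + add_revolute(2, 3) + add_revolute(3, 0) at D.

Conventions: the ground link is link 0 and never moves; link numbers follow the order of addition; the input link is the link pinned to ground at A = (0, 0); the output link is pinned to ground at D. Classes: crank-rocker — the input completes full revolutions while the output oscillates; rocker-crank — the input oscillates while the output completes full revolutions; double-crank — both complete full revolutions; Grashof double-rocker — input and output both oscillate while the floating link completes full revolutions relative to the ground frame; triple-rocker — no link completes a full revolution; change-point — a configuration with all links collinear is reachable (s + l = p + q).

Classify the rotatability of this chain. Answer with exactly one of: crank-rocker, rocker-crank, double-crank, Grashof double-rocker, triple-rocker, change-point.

lengths: ground=11, input=6, coupler=8, output=5
sorted: s=5 (shortest), l=11 (longest), p+q=14
s + l = 16 vs p + q = 14
s + l > p + q → non-Grashof → no link fully rotates → triple-rocker

triple-rocker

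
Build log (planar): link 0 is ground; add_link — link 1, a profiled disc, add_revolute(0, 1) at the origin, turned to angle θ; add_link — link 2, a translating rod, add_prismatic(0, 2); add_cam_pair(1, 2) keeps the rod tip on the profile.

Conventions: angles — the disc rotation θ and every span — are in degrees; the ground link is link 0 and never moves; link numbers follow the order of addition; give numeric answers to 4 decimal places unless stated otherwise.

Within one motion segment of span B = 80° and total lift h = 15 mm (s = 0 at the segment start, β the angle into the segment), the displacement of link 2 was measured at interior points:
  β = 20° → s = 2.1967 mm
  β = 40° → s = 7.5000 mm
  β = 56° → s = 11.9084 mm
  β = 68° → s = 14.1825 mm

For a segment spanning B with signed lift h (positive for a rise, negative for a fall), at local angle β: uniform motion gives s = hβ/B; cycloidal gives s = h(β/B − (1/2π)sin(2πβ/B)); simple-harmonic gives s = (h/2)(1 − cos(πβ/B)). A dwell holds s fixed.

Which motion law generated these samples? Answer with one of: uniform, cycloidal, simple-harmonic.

candidates at β/B = r: uniform s = h·r (linear in β); cycloidal s = h·(r − sin(2πr)/(2π)); simple-harmonic s = (h/2)(1 − cos(πr))
β=20°: printed 2.1967 | uniform 3.7500, cycloidal 1.3627, simple-harmonic 2.1967
β=40°: printed 7.5000 | uniform 7.5000, cycloidal 7.5000, simple-harmonic 7.5000
β=56°: printed 11.9084 | uniform 10.5000, cycloidal 12.7705, simple-harmonic 11.9084
β=68°: printed 14.1825 | uniform 12.7500, cycloidal 14.6814, simple-harmonic 14.1825
only one law matches every sample → simple-harmonic

simple-harmonic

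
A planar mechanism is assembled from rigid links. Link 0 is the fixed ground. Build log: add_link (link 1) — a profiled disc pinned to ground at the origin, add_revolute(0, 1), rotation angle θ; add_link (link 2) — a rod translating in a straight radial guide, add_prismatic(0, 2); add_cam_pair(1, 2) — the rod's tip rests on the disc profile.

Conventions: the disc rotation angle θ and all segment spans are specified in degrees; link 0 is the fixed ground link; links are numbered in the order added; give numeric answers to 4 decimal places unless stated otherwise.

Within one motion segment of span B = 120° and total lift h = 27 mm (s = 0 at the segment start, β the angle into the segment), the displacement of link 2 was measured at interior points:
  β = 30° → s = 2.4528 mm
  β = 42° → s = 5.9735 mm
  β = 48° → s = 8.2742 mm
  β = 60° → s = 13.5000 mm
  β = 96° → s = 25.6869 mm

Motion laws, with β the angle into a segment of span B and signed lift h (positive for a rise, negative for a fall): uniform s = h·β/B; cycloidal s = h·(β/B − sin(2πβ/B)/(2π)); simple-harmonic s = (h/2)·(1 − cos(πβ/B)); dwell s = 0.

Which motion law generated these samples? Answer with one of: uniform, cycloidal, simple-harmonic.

candidates at β/B = r: uniform s = h·r (linear in β); cycloidal s = h·(r − sin(2πr)/(2π)); simple-harmonic s = (h/2)(1 − cos(πr))
β=30°: printed 2.4528 | uniform 6.7500, cycloidal 2.4528, simple-harmonic 3.9541
β=42°: printed 5.9735 | uniform 9.4500, cycloidal 5.9735, simple-harmonic 7.3711
β=48°: printed 8.2742 | uniform 10.8000, cycloidal 8.2742, simple-harmonic 9.3283
β=60°: printed 13.5000 | uniform 13.5000, cycloidal 13.5000, simple-harmonic 13.5000
β=96°: printed 25.6869 | uniform 21.6000, cycloidal 25.6869, simple-harmonic 24.4217
only one law matches every sample → cycloidal

cycloidal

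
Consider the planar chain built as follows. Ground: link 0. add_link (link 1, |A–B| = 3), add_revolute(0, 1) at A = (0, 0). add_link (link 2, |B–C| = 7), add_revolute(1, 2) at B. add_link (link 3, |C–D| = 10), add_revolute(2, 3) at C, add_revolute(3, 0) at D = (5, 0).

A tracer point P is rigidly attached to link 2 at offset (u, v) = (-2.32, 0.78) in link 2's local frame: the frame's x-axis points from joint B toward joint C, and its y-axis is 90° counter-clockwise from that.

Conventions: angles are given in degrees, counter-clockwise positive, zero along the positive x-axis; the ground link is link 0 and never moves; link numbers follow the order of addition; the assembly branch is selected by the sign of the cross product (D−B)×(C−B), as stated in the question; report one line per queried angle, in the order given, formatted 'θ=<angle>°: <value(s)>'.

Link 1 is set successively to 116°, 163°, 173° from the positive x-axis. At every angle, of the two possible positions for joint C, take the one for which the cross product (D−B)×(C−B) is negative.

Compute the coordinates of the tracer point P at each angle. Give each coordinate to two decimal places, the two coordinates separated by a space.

A=(0,0), D=(5.00,0)
θ=116°: B = A + 3.00·(cos116°, sin116°) = (-1.3151, 2.6964)
θ=116°: |BD| = 6.8667
θ=116°: circle(B,7.00) ∩ circle(D,10.00): a=-0.2803, h=6.9944
θ=116°:   candidates: C₊=(1.1737,9.2390) cross=48.028; C₋=(-4.3194,-3.6261) cross=-48.028
θ=116°:   branch - wants cross < 0 → take C=(-4.3194,-3.6261) (cross=-48.028)
θ=116°: ex = (C−B)/|BC| = (-0.4292,-0.9032); ey = (0.9032,-0.4292)
θ=116°: P = B + -2.32·ex + 0.78·ey = (0.3851,4.4571)
θ=163°: B = A + 3.00·(cos163°, sin163°) = (-2.8689, 0.8771)
θ=163°: |BD| = 7.9176
θ=163°: circle(B,7.00) ∩ circle(D,10.00): a=0.7382, h=6.9610
θ=163°:   candidates: C₊=(-1.3642,7.7135) cross=55.115; C₋=(-2.9064,-6.1228) cross=-55.115
θ=163°:   branch - wants cross < 0 → take C=(-2.9064,-6.1228) (cross=-55.115)
θ=163°: ex = (C−B)/|BC| = (-0.0054,-1.0000); ey = (1.0000,-0.0054)
θ=163°: P = B + -2.32·ex + 0.78·ey = (-2.0765,3.1929)
θ=173°: B = A + 3.00·(cos173°, sin173°) = (-2.9776, 0.3656)
θ=173°: |BD| = 7.9860
θ=173°: circle(B,7.00) ∩ circle(D,10.00): a=0.7999, h=6.9541
θ=173°:   candidates: C₊=(-1.8602,7.2758) cross=55.536; C₋=(-2.4969,-6.6179) cross=-55.536
θ=173°:   branch - wants cross < 0 → take C=(-2.4969,-6.6179) (cross=-55.536)
θ=173°: ex = (C−B)/|BC| = (0.0687,-0.9976); ey = (0.9976,0.0687)
θ=173°: P = B + -2.32·ex + 0.78·ey = (-2.3588,2.7337)

θ=116°: 0.39 4.46
θ=163°: -2.08 3.19
θ=173°: -2.36 2.73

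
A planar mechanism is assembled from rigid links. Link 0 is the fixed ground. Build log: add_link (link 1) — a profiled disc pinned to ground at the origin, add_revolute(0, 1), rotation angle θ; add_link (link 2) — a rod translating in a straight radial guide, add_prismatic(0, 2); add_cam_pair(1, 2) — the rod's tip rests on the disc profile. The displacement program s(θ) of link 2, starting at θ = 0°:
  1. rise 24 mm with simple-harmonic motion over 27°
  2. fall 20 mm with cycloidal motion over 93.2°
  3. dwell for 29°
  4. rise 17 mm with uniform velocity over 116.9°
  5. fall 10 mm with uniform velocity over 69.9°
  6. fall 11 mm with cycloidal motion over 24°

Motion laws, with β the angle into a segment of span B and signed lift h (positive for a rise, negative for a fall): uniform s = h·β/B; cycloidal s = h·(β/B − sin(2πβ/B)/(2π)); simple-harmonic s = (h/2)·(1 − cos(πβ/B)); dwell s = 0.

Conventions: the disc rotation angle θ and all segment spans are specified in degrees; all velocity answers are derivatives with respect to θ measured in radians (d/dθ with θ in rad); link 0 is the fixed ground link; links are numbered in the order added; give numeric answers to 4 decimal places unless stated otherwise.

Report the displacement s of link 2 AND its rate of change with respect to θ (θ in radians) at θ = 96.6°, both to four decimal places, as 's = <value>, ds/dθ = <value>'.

seg 1 [0°–27°] simple-harmonic, h=24: full span → s += 24 → s = 24.0000
seg 2 [27°–120.2°] cycloidal, h=-20: θ=96.6° here. β=69.6, B=93.2. -20·(0.7468 − sin(2π·0.7468)/(2π)) = -18.1181 → s = 5.8819
velocity in seg [27°–120.2°] (cycloidal), θ in radians: β = 69.6° = 1.2147 rad, B = 93.2° = 1.6266 rad; ds/dθ = (h/B)(1 − cos(2πβ/B)) = ((-20)/1.6266)(1 − cos(2π·0.7468)) = -12.543884 mm/rad

s = 5.8819, ds/dθ = -12.5439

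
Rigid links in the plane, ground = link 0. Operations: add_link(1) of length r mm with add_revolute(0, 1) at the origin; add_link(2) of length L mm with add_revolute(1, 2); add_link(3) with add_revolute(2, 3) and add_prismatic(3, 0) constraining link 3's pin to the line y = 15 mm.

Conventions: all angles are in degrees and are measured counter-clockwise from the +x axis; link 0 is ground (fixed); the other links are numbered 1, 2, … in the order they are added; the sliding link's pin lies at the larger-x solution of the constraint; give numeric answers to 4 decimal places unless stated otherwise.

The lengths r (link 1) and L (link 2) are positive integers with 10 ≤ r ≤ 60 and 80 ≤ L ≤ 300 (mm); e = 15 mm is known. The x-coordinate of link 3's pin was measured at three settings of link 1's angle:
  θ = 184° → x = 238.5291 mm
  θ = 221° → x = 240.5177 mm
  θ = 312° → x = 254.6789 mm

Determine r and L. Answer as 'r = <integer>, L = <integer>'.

constraint per measurement: (x − r cos θ)² + (r sin θ − e)² = L²
subtracting the θ₁ and θ₂ equations cancels the r² and L² terms:
r = (x₁² − x₂²) / (2[(x₁cos θ₁ + e sin θ₁) − (x₂cos θ₂ + e sin θ₂)]) = 9.9998 → r = 10
L² = (x₁ − r cos θ₁)² + (r sin θ₁ − e)² = 62001.0196 → L = 249.0000 → L = 249
check at θ₃=312°: x = 254.6789 (printed 254.6789) ✓

r = 10, L = 249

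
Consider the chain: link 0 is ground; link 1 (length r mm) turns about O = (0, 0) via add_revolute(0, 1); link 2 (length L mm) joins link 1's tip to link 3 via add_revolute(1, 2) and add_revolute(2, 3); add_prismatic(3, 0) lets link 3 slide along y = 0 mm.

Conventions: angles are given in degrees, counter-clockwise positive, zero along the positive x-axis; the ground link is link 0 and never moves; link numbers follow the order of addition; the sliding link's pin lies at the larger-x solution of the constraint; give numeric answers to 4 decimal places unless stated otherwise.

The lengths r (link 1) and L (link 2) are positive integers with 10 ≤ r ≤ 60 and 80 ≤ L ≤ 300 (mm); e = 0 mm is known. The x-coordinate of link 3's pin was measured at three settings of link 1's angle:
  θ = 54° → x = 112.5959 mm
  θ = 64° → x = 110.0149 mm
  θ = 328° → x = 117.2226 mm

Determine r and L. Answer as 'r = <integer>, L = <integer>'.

constraint per measurement: (x − r cos θ)² + (r sin θ − e)² = L²
subtracting the θ₁ and θ₂ equations cancels the r² and L² terms:
r = (x₁² − x₂²) / (2[(x₁cos θ₁ + e sin θ₁) − (x₂cos θ₂ + e sin θ₂)]) = 16.0001 → r = 16
L² = (x₁ − r cos θ₁)² + (r sin θ₁ − e)² = 10816.0060 → L = 104.0000 → L = 104
check at θ₃=328°: x = 117.2226 (printed 117.2226) ✓

r = 16, L = 104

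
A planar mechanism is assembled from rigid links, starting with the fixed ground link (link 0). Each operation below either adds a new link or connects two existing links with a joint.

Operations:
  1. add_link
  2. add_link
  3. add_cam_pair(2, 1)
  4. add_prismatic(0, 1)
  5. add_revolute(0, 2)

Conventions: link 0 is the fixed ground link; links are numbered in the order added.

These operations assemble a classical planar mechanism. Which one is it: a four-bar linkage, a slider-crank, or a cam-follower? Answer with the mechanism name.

links: 3 (incl. ground); joints: 1 revolute, 1 prismatic, 1 higher (cam) pair, forming one closed loop
3 links, revolute + prismatic + higher pair in one loop → cam-follower

cam-follower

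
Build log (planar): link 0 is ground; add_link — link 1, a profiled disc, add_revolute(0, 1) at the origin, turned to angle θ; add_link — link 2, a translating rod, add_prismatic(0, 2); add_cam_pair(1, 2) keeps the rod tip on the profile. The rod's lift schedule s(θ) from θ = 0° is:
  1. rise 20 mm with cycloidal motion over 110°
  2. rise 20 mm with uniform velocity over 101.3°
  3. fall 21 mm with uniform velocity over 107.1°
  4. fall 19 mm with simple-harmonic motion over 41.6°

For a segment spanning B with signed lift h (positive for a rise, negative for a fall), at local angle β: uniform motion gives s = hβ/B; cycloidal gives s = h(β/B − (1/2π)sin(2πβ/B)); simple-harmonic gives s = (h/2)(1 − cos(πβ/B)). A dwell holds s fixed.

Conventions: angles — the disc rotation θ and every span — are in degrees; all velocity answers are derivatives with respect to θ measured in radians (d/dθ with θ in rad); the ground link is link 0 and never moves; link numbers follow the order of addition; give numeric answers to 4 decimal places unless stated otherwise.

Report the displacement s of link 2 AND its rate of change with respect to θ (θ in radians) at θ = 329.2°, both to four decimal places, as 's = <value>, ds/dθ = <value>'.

seg 1 [0°–110°] cycloidal, h=20: full span → s += 20 → s = 20.0000
seg 2 [110°–211.3°] uniform, h=20: full span → s += 20 → s = 40.0000
seg 3 [211.3°–318.4°] uniform, h=-21: full span → s += -21 → s = 19.0000
seg 4 [318.4°–360°] simple-harmonic, h=-19: θ=329.2° here. β=10.8, B=41.6. -19/2·(1 − cos(π·0.2596)) = -2.9884 → s = 16.0116
velocity in seg [318.4°–360°] (simple-harmonic), θ in radians: β = 10.8° = 0.1885 rad, B = 41.6° = 0.7261 rad; ds/dθ = (πh/(2B)) sin(πβ/B) = (π·(-19)/(2·0.7261)) sin(π·0.2596) = -29.930794 mm/rad

s = 16.0116, ds/dθ = -29.9308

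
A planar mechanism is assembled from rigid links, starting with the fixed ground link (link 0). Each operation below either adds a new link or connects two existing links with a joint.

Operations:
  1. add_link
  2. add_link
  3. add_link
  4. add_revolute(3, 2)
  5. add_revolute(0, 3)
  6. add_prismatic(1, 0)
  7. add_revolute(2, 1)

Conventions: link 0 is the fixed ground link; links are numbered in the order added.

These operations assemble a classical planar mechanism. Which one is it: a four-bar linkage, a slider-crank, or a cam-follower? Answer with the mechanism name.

links: 4 (incl. ground); joints: 3 revolute, 1 prismatic, 0 higher (cam) pair, forming one closed loop
4 links, 3 revolutes + 1 prismatic in one loop → slider-crank

slider-crank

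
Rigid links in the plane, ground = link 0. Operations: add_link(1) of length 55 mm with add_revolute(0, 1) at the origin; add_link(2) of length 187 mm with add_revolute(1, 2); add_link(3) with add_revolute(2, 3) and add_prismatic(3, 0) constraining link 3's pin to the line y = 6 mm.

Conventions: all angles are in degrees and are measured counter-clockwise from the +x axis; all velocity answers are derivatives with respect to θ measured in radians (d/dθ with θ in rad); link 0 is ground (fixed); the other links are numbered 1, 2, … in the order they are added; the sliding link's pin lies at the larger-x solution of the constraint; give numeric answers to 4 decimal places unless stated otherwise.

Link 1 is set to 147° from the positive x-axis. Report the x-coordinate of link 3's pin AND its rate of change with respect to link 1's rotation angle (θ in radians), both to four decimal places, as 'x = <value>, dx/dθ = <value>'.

geometry: r = 55 mm, L = 187 mm, e = 6 mm
crank pin P = (r cos θ, r sin θ) = (-46.126881, 29.955147)
h = r sin θ − e = 29.955147 − 6 = 23.955147
x = r cos θ + √(L² − h²) = -46.126881 + 185.459297 = 139.332416
dx/dθ = −r sin θ − h·r cos θ/√(L² − h²) (θ in radians; h = 23.955147) = -23.997094

x = 139.3324, dx/dθ = -23.9971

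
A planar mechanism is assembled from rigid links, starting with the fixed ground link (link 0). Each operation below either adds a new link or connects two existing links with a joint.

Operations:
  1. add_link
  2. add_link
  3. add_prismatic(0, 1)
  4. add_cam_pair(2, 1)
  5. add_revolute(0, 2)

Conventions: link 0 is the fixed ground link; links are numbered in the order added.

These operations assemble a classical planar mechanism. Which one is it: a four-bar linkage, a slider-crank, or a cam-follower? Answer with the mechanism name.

links: 3 (incl. ground); joints: 1 revolute, 1 prismatic, 1 higher (cam) pair, forming one closed loop
3 links, revolute + prismatic + higher pair in one loop → cam-follower

cam-follower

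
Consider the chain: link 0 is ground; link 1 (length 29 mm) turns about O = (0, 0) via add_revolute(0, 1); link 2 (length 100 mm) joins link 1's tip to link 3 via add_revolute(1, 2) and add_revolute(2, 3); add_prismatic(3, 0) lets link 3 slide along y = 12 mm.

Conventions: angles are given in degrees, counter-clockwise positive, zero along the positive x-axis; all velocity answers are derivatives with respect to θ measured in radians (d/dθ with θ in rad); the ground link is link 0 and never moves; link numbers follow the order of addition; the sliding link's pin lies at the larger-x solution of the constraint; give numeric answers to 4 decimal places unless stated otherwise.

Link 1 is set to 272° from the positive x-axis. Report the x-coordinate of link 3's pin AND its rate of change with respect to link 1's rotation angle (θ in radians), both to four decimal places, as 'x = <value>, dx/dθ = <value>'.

geometry: r = 29 mm, L = 100 mm, e = 12 mm
crank pin P = (r cos θ, r sin θ) = (1.012085, -28.982334)
h = r sin θ − e = -28.982334 − 12 = -40.982334
x = r cos θ + √(L² − h²) = 1.012085 + 91.216491 = 92.228577
dx/dθ = −r sin θ − h·r cos θ/√(L² − h²) (θ in radians; h = -40.982334) = 29.437050

x = 92.2286, dx/dθ = 29.4371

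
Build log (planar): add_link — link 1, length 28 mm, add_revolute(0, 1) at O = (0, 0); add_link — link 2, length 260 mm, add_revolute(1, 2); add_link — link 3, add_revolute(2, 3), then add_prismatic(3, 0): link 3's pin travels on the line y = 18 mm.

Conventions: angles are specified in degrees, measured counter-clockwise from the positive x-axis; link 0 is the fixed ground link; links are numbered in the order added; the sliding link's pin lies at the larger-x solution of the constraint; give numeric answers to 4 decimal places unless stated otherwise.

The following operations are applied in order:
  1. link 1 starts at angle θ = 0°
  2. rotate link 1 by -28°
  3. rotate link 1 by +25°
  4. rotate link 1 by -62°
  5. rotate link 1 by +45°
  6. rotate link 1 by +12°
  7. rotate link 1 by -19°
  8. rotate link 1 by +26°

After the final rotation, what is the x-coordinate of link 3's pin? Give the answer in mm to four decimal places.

geometry: r = 28 mm, L = 260 mm, e = 18 mm; θ starts at 0°
rotate link 1 by -28°: θ ← 0° -28° = -28°
rotate link 1 by +25°: θ ← -28° +25° = -3°
rotate link 1 by -62°: θ ← -3° -62° = -65°
rotate link 1 by +45°: θ ← -65° +45° = -20°
rotate link 1 by +12°: θ ← -20° +12° = -8°
rotate link 1 by -19°: θ ← -8° -19° = -27°
rotate link 1 by +26°: θ ← -27° +26° = -1°
crank pin P = (r cos θ, r sin θ) = (27.995735, -0.488667)
h = r sin θ − e = -0.488667 − 18 = -18.488667
x = r cos θ + √(L² − h²) = 27.995735 + 259.341800 = 287.337535

287.3375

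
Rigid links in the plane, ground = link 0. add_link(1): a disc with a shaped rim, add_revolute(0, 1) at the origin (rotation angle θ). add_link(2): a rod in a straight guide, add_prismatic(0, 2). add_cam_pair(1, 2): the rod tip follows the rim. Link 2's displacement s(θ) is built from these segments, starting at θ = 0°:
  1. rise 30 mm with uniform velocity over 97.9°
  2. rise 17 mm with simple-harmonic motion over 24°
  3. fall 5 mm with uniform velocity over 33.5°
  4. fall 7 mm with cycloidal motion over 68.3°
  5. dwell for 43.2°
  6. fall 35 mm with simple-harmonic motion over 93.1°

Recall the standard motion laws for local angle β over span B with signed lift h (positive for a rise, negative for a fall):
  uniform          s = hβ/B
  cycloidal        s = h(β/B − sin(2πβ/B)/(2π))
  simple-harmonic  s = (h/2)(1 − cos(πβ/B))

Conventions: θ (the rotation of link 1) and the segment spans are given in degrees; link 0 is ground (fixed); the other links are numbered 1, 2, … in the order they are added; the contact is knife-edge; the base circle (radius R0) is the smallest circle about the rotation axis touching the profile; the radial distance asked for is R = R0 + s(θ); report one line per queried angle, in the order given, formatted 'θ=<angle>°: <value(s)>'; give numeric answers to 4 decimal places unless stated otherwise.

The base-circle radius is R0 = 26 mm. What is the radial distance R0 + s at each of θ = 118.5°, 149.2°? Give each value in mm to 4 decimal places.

segment 1 (0° to 97.9°, uniform, h = 30) is passed completely: s = 0.0000 + (30) = 30.0000
θ = 118.5° falls in segment 2 (97.9° to 121.9°, simple-harmonic, h = 17): β = 118.5 − 97.9 = 20.6°, B = 24°; Δs = 17/2·(1 − cos(π·0.8583)) = 16.1720; s = 30.0000 + 16.1720 = 46.1720
segment 2 (97.9° to 121.9°, simple-harmonic, h = 17) is passed completely: s = 30.0000 + (17) = 47.0000
θ = 149.2° falls in segment 3 (121.9° to 155.4°, uniform, h = -5): β = 149.2 − 121.9 = 27.3°, B = 33.5°; Δs = -5·27.3/33.5 = -4.0746; s = 47.0000 − 4.0746 = 42.9254
θ=118.5°: R = R0 + s = 26 + 46.1720 = 72.1720
θ=149.2°: R = R0 + s = 26 + 42.9254 = 68.9254

θ=118.5°: 72.1720
θ=149.2°: 68.9254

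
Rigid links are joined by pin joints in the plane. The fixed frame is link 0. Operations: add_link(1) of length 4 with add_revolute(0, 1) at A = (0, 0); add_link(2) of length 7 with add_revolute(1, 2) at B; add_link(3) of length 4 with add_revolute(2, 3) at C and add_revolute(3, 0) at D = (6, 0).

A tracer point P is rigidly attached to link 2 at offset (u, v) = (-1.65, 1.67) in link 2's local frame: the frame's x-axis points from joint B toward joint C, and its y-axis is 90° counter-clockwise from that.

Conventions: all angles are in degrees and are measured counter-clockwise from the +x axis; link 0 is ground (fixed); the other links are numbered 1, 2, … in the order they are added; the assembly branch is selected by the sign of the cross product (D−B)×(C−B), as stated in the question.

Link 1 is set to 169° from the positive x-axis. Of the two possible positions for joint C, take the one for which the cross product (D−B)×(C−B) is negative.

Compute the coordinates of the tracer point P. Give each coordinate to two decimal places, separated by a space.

A=(0,0), D=(6.00,0)
B = A + 4.00·(cos169°, sin169°) = (-3.9265, 0.7632)
|BD| = 9.9558
circle(B,7.00) ∩ circle(D,4.00): a=6.6352, h=2.2302
  candidates: C₊=(2.8602,2.4782) cross=22.203; C₋=(2.5182,-1.9691) cross=-22.203
  branch - wants cross < 0 → take C=(2.5182,-1.9691) (cross=-22.203)
ex = (C−B)/|BC| = (0.9207,-0.3903); ey = (0.3903,0.9207)
P = B + -1.65·ex + 1.67·ey = (-4.7938,2.9448)

-4.79 2.94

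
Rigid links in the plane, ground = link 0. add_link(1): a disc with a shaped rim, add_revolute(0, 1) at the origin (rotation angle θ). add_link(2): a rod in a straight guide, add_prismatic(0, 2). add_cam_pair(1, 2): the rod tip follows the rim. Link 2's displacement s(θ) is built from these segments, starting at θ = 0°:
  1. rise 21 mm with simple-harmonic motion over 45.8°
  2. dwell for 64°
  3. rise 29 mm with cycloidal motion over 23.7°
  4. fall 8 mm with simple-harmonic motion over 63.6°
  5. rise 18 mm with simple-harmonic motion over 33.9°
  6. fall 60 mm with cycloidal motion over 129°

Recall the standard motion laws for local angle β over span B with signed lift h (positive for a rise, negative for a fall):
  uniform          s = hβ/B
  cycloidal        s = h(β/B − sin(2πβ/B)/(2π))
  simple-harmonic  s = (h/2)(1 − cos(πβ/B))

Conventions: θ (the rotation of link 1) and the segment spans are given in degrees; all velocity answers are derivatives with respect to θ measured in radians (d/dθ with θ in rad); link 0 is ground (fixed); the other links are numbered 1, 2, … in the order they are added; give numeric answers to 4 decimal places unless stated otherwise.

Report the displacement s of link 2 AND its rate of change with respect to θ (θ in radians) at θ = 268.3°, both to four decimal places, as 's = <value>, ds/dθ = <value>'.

segment 1 (0° to 45.8°, simple-harmonic, h = 21) is passed completely: s = 0.0000 + (21) = 21.0000
segment 2 (45.8° to 109.8°, dwell): s unchanged at 21.0000
segment 3 (109.8° to 133.5°, cycloidal, h = 29) is passed completely: s = 21.0000 + (29) = 50.0000
segment 4 (133.5° to 197.1°, simple-harmonic, h = -8) is passed completely: s = 50.0000 + (-8) = 42.0000
segment 5 (197.1° to 231°, simple-harmonic, h = 18) is passed completely: s = 42.0000 + (18) = 60.0000
θ = 268.3° falls in segment 6 (231° to 360°, cycloidal, h = -60): β = 268.3 − 231 = 37.3°, B = 129°; Δs = -60·(0.2891 − sin(2π·0.2891)/(2π)) = -8.0870; s = 60.0000 − 8.0870 = 51.9130
velocity in seg [231°–360°] (cycloidal), θ in radians: β = 37.3° = 0.6510 rad, B = 129° = 2.2515 rad; ds/dθ = (h/B)(1 − cos(2πβ/B)) = ((-60)/2.2515)(1 − cos(2π·0.2891)) = -33.138198 mm/rad

s = 51.9130, ds/dθ = -33.1382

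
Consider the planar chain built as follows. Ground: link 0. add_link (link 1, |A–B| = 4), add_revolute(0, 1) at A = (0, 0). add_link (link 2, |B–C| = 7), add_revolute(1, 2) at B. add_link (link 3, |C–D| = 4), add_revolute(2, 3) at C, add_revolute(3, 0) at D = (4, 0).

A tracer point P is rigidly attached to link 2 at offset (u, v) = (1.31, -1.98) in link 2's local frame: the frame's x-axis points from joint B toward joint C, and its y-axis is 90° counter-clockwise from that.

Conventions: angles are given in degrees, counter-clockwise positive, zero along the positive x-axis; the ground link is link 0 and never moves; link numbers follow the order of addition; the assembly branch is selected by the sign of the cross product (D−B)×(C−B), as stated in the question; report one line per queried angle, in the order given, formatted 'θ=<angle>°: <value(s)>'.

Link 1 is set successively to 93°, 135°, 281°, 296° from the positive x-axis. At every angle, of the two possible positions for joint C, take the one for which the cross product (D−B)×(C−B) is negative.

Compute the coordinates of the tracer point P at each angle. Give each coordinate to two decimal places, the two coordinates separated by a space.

A=(0,0), D=(4.00,0)
θ=93°: B = A + 4.00·(cos93°, sin93°) = (-0.2093, 3.9945)
θ=93°: |BD| = 5.8030
θ=93°: circle(B,7.00) ∩ circle(D,4.00): a=5.7449, h=3.9996
θ=93°:   candidates: C₊=(6.7110,2.9412) cross=23.210; C₋=(1.2047,-2.8612) cross=-23.210
θ=93°:   branch - wants cross < 0 → take C=(1.2047,-2.8612) (cross=-23.210)
θ=93°: ex = (C−B)/|BC| = (0.2020,-0.9794); ey = (0.9794,0.2020)
θ=93°: P = B + 1.31·ex + -1.98·ey = (-1.8839,2.3116)
θ=135°: B = A + 4.00·(cos135°, sin135°) = (-2.8284, 2.8284)
θ=135°: |BD| = 7.3910
θ=135°: circle(B,7.00) ∩ circle(D,4.00): a=5.9280, h=3.7228
θ=135°:   candidates: C₊=(4.0729,3.9993) cross=27.515; C₋=(1.2236,-2.8795) cross=-27.515
θ=135°:   branch - wants cross < 0 → take C=(1.2236,-2.8795) (cross=-27.515)
θ=135°: ex = (C−B)/|BC| = (0.5789,-0.8154); ey = (0.8154,0.5789)
θ=135°: P = B + 1.31·ex + -1.98·ey = (-3.6847,0.6141)
θ=281°: B = A + 4.00·(cos281°, sin281°) = (0.7632, -3.9265)
θ=281°: |BD| = 5.0886
θ=281°: circle(B,7.00) ∩ circle(D,4.00): a=5.7868, h=3.9386
θ=281°:   candidates: C₊=(1.4050,3.0440) cross=20.042; C₋=(7.4832,-1.9665) cross=-20.042
θ=281°:   branch - wants cross < 0 → take C=(7.4832,-1.9665) (cross=-20.042)
θ=281°: ex = (C−B)/|BC| = (0.9600,0.2800); ey = (-0.2800,0.9600)
θ=281°: P = B + 1.31·ex + -1.98·ey = (2.5752,-5.4605)
θ=296°: B = A + 4.00·(cos296°, sin296°) = (1.7535, -3.5952)
θ=296°: |BD| = 4.2394
θ=296°: circle(B,7.00) ∩ circle(D,4.00): a=6.0118, h=3.5859
θ=296°:   candidates: C₊=(1.8982,3.4033) cross=15.202; C₋=(7.9802,-0.3971) cross=-15.202
θ=296°:   branch - wants cross < 0 → take C=(7.9802,-0.3971) (cross=-15.202)
θ=296°: ex = (C−B)/|BC| = (0.8895,0.4569); ey = (-0.4569,0.8895)
θ=296°: P = B + 1.31·ex + -1.98·ey = (3.8234,-4.7580)

θ=93°: -1.88 2.31
θ=135°: -3.68 0.61
θ=281°: 2.58 -5.46
θ=296°: 3.82 -4.76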